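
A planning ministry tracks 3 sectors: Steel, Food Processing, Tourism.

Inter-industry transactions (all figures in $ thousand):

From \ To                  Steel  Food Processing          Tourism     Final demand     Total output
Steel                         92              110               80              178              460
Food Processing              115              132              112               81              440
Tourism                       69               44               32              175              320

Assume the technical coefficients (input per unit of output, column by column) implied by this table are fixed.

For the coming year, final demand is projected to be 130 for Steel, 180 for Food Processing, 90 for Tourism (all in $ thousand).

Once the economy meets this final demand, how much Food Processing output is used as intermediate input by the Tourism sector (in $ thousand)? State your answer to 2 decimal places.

Technical coefficients a_ij = z_ij / X_j:
  a_11 = 92/460 = 0.20, a_21 = 115/460 = 0.25, a_31 = 69/460 = 0.15
  a_12 = 110/440 = 0.25, a_22 = 132/440 = 0.30, a_32 = 44/440 = 0.10
  a_13 = 80/320 = 0.25, a_23 = 112/320 = 0.35, a_33 = 32/320 = 0.10
I − A =
  [   0.80    -0.25    -0.25]
  [  -0.25     0.70    -0.35]
  [  -0.15    -0.10     0.90]
Cofactors of I−A, C_ij = (−1)^(i+j)·(minor ij) (rows/columns in the sector order above):
  C_11 = (0.70)(0.90) − (-0.35)(-0.10) = 0.5950
  C_12 = −[(-0.25)(0.90) − (-0.35)(-0.15)] = 0.2775
  C_13 = (-0.25)(-0.10) − (0.70)(-0.15) = 0.1300
  C_21 = −[(-0.25)(0.90) − (-0.25)(-0.10)] = 0.2500
  C_22 = (0.80)(0.90) − (-0.25)(-0.15) = 0.6825
  C_23 = −[(0.80)(-0.10) − (-0.25)(-0.15)] = 0.1175
  C_31 = (-0.25)(-0.35) − (-0.25)(0.70) = 0.2625
  C_32 = −[(0.80)(-0.35) − (-0.25)(-0.25)] = 0.3425
  C_33 = (0.80)(0.70) − (-0.25)(-0.25) = 0.4975
det(I−A) = Σ_j (I−A)_1j·C_1j = (0.80)(0.5950) + (-0.25)(0.2775) + (-0.25)(0.1300) = 0.374125
adj(I−A) = Cᵀ =
  [ 0.5950   0.2500   0.2625]
  [ 0.2775   0.6825   0.3425]
  [ 0.1300   0.1175   0.4975]
(I − A)⁻¹ = adj(I−A) / det(I−A) ≈
  [   1.5904     0.6682     0.7016]
  [   0.7417     1.8243     0.9155]
  [   0.3475     0.3141     1.3298]
First solve x = (I − A)⁻¹ d = adj(I−A)·d / det(I−A); in particular x_3 = (0.1300·130 + 0.1175·180 + 0.4975·90) / 0.374125 = 82.825 / 0.374125 ≈ 221.3832.
Intermediate flow from 2 to 3: z_23 = a_23 · x_3 = 0.35 × 82.825 / 0.374125 = 28.98875 / 0.374125 ≈ 77.48.

z_23 = 77.48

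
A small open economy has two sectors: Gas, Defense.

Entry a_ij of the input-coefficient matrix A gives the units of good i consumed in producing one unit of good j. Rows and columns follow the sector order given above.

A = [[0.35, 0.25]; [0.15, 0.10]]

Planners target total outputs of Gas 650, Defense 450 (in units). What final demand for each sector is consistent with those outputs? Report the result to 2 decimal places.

I − A =
  [   0.65    -0.25]
  [  -0.15     0.90]
d = (I − A) x:
  d_G = (+0.65)·650 + (-0.25)·450 = 310.00
  d_D = (-0.15)·650 + (+0.90)·450 = 307.50

d_G = 310.00, d_D = 307.50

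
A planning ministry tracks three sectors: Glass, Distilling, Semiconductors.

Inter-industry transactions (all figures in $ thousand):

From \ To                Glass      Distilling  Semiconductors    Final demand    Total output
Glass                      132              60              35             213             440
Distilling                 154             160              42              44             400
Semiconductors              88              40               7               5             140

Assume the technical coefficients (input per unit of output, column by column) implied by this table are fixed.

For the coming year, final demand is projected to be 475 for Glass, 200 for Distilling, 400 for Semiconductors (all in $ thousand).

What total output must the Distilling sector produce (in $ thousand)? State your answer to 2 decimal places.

x_2 = 1528.09

Technical coefficients a_ij = z_ij / X_j:
  a_11 = 132/440 = 0.30, a_21 = 154/440 = 0.35, a_31 = 88/440 = 0.20
  a_12 = 60/400 = 0.15, a_22 = 160/400 = 0.40, a_32 = 40/400 = 0.10
  a_13 = 35/140 = 0.25, a_23 = 42/140 = 0.30, a_33 = 7/140 = 0.05
I − A =
  [   0.70    -0.15    -0.25]
  [  -0.35     0.60    -0.30]
  [  -0.20    -0.10     0.95]
Cofactors of I−A, C_ij = (−1)^(i+j)·(minor ij) (rows/columns in the sector order above):
  C_11 = (0.60)(0.95) − (-0.30)(-0.10) = 0.5400
  C_12 = −[(-0.35)(0.95) − (-0.30)(-0.20)] = 0.3925
  C_13 = (-0.35)(-0.10) − (0.60)(-0.20) = 0.1550
  C_21 = −[(-0.15)(0.95) − (-0.25)(-0.10)] = 0.1675
  C_22 = (0.70)(0.95) − (-0.25)(-0.20) = 0.6150
  C_23 = −[(0.70)(-0.10) − (-0.15)(-0.20)] = 0.1000
  C_31 = (-0.15)(-0.30) − (-0.25)(0.60) = 0.1950
  C_32 = −[(0.70)(-0.30) − (-0.25)(-0.35)] = 0.2975
  C_33 = (0.70)(0.60) − (-0.15)(-0.35) = 0.3675
det(I−A) = Σ_j (I−A)_1j·C_1j = (0.70)(0.5400) + (-0.15)(0.3925) + (-0.25)(0.1550) = 0.280375
adj(I−A) = Cᵀ =
  [ 0.5400   0.1675   0.1950]
  [ 0.3925   0.6150   0.2975]
  [ 0.1550   0.1000   0.3675]
(I − A)⁻¹ = adj(I−A) / det(I−A) ≈
  [   1.9260     0.5974     0.6955]
  [   1.3999     2.1935     1.0611]
  [   0.5528     0.3567     1.3107]
x = (I − A)⁻¹ d = adj(I−A)·d / det(I−A), with det(I−A) = 0.280375:
  x_1 = (0.5400·475 + 0.1675·200 + 0.1950·400) / 0.280375 = 368.00 / 0.280375 ≈ 1312.53
  x_2 = (0.3925·475 + 0.6150·200 + 0.2975·400) / 0.280375 = 428.4375 / 0.280375 ≈ 1528.09
  x_3 = (0.1550·475 + 0.1000·200 + 0.3675·400) / 0.280375 = 240.625 / 0.280375 ≈ 858.23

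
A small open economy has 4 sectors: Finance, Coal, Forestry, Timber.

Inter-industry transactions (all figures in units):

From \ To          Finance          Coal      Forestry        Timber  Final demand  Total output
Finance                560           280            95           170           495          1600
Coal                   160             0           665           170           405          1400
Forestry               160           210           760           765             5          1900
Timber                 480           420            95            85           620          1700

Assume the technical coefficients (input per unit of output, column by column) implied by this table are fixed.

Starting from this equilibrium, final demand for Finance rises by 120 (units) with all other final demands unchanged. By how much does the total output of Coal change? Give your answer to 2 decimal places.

Δx_2 = 85.03

Technical coefficients a_ij = z_ij / X_j:
  a_11 = 560/1600 = 0.35, a_21 = 160/1600 = 0.10, a_31 = 160/1600 = 0.10, a_41 = 480/1600 = 0.30
  a_12 = 280/1400 = 0.20, a_22 = 0/1400 = 0.00, a_32 = 210/1400 = 0.15, a_42 = 420/1400 = 0.30
  a_13 = 95/1900 = 0.05, a_23 = 665/1900 = 0.35, a_33 = 760/1900 = 0.40, a_43 = 95/1900 = 0.05
  a_14 = 170/1700 = 0.10, a_24 = 170/1700 = 0.10, a_34 = 765/1700 = 0.45, a_44 = 85/1700 = 0.05
I − A =
  [   0.65    -0.20    -0.05    -0.10]
  [  -0.10     1.00    -0.35    -0.10]
  [  -0.10    -0.15     0.60    -0.45]
  [  -0.30    -0.30    -0.05     0.95]
Compute the cofactors C_ij = (−1)^(i+j)·(3×3 minor ij) of I−A; the adjugate is their transpose:
adj(I−A) = Cᵀ =
  [ 0.431625   0.142125   0.129000   0.121500]
  [ 0.153750   0.325875   0.215625   0.152625]
  [ 0.259250   0.224875   0.540000   0.306750]
  [ 0.198500   0.159625   0.137250   0.331125]
det(I−A) = Σ_j (I−A)_1j·C_1j = (0.65)(0.431625) + (-0.20)(0.153750) + (-0.05)(0.259250) + (-0.10)(0.198500) = 0.21699375
(I − A)⁻¹ = adj(I−A) / det(I−A) ≈
  [   1.9891     0.6550     0.5945     0.5599]
  [   0.7085     1.5018     0.9937     0.7034]
  [   1.1947     1.0363     2.4886     1.4136]
  [   0.9148     0.7356     0.6325     1.5260]
Δx = (I − A)⁻¹ Δd with Δd having +120 in the Finance component and 0 elsewhere.
So Δx_2 = L_21 · (+120), where L_21 = adj(I−A)_21 / det(I−A) = 0.153750 / 0.21699375.
Δx_2 = 0.153750 × (+120) / 0.21699375 = 18.45 / 0.21699375 ≈ 85.03.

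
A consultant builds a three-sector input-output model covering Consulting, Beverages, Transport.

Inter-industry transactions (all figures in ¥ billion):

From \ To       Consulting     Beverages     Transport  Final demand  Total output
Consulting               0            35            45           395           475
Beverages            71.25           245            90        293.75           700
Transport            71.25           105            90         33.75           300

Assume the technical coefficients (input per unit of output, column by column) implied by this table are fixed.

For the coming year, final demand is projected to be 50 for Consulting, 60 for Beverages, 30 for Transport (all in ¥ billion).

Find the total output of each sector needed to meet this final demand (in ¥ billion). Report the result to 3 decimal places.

x_C = 71.066, x_B = 150.390, x_T = 90.312

Technical coefficients a_ij = z_ij / X_j:
  a_CC = 0/475 = 0.00, a_BC = 71.25/475 = 0.15, a_TC = 71.25/475 = 0.15
  a_CB = 35/700 = 0.05, a_BB = 245/700 = 0.35, a_TB = 105/700 = 0.15
  a_CT = 45/300 = 0.15, a_BT = 90/300 = 0.30, a_TT = 90/300 = 0.30
I − A =
  [   1.00    -0.05    -0.15]
  [  -0.15     0.65    -0.30]
  [  -0.15    -0.15     0.70]
Cofactors of I−A, C_ij = (−1)^(i+j)·(minor ij) (rows/columns in the sector order above):
  C_11 = (0.65)(0.70) − (-0.30)(-0.15) = 0.4100
  C_12 = −[(-0.15)(0.70) − (-0.30)(-0.15)] = 0.1500
  C_13 = (-0.15)(-0.15) − (0.65)(-0.15) = 0.1200
  C_21 = −[(-0.05)(0.70) − (-0.15)(-0.15)] = 0.0575
  C_22 = (1.00)(0.70) − (-0.15)(-0.15) = 0.6775
  C_23 = −[(1.00)(-0.15) − (-0.05)(-0.15)] = 0.1575
  C_31 = (-0.05)(-0.30) − (-0.15)(0.65) = 0.1125
  C_32 = −[(1.00)(-0.30) − (-0.15)(-0.15)] = 0.3225
  C_33 = (1.00)(0.65) − (-0.05)(-0.15) = 0.6425
det(I−A) = Σ_j (I−A)_1j·C_1j = (1.00)(0.4100) + (-0.05)(0.1500) + (-0.15)(0.1200) = 0.3845
adj(I−A) = Cᵀ =
  [ 0.4100   0.0575   0.1125]
  [ 0.1500   0.6775   0.3225]
  [ 0.1200   0.1575   0.6425]
(I − A)⁻¹ = adj(I−A) / det(I−A) ≈
  [   1.0663     0.1495     0.2926]
  [   0.3901     1.7620     0.8388]
  [   0.3121     0.4096     1.6710]
x = (I − A)⁻¹ d = adj(I−A)·d / det(I−A), with det(I−A) = 0.3845:
  x_C = (0.4100·50 + 0.0575·60 + 0.1125·30) / 0.3845 = 27.325 / 0.3845 ≈ 71.066
  x_B = (0.1500·50 + 0.6775·60 + 0.3225·30) / 0.3845 = 57.825 / 0.3845 ≈ 150.390
  x_T = (0.1200·50 + 0.1575·60 + 0.6425·30) / 0.3845 = 34.725 / 0.3845 ≈ 90.312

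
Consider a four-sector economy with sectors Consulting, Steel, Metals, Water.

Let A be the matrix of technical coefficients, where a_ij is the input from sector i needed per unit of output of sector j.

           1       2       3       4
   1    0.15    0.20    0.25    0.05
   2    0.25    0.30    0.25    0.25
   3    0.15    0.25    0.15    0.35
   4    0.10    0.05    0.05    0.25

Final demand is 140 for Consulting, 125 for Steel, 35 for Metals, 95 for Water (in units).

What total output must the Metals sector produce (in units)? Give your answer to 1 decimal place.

I − A =
  [   0.85    -0.20    -0.25    -0.05]
  [  -0.25     0.70    -0.25    -0.25]
  [  -0.15    -0.25     0.85    -0.35]
  [  -0.10    -0.05    -0.05     0.75]
Compute the cofactors C_ij = (−1)^(i+j)·(3×3 minor ij) of I−A; the adjugate is their transpose:
adj(I−A) = Cᵀ =
  [ 0.369000   0.178000   0.170500   0.163500]
  [ 0.215000   0.485500   0.222500   0.280000]
  [ 0.158875   0.202875   0.389000   0.259750]
  [ 0.074125   0.069625   0.063500   0.360750]
det(I−A) = Σ_j (I−A)_1j·C_1j = (0.85)(0.369000) + (-0.20)(0.215000) + (-0.25)(0.158875) + (-0.05)(0.074125) = 0.227225
(I − A)⁻¹ = adj(I−A) / det(I−A) ≈
  [   1.6239     0.7834     0.7504     0.7196]
  [   0.9462     2.1366     0.9792     1.2323]
  [   0.6992     0.8928     1.7120     1.1431]
  [   0.3262     0.3064     0.2795     1.5876]
x = (I − A)⁻¹ d = adj(I−A)·d / det(I−A), with det(I−A) = 0.227225:
  x_1 = (0.369000·140 + 0.178000·125 + 0.170500·35 + 0.163500·95) / 0.227225 = 95.41 / 0.227225 ≈ 419.9
  x_2 = (0.215000·140 + 0.485500·125 + 0.222500·35 + 0.280000·95) / 0.227225 = 125.175 / 0.227225 ≈ 550.9
  x_3 = (0.158875·140 + 0.202875·125 + 0.389000·35 + 0.259750·95) / 0.227225 = 85.893125 / 0.227225 ≈ 378.0
  x_4 = (0.074125·140 + 0.069625·125 + 0.063500·35 + 0.360750·95) / 0.227225 = 55.574375 / 0.227225 ≈ 244.6

x_3 = 378.0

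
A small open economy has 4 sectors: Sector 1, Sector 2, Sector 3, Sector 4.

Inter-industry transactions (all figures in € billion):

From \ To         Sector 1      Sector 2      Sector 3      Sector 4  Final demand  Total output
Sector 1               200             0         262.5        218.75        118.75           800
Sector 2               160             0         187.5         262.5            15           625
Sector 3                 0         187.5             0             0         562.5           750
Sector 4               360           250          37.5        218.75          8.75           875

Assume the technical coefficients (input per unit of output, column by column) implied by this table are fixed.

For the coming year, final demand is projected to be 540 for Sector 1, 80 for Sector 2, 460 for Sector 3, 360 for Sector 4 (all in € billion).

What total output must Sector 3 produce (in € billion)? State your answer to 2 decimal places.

Technical coefficients a_ij = z_ij / X_j:
  a_11 = 200/800 = 0.25, a_21 = 160/800 = 0.20, a_31 = 0/800 = 0.00, a_41 = 360/800 = 0.45
  a_12 = 0/625 = 0.00, a_22 = 0/625 = 0.00, a_32 = 187.5/625 = 0.30, a_42 = 250/625 = 0.40
  a_13 = 262.5/750 = 0.35, a_23 = 187.5/750 = 0.25, a_33 = 0/750 = 0.00, a_43 = 37.5/750 = 0.05
  a_14 = 218.75/875 = 0.25, a_24 = 262.5/875 = 0.30, a_34 = 0/875 = 0.00, a_44 = 218.75/875 = 0.25
I − A =
  [   0.75     0.00    -0.35    -0.25]
  [  -0.20     1.00    -0.25    -0.30]
  [   0.00    -0.30     1.00     0.00]
  [  -0.45    -0.40    -0.05     0.75]
Compute the cofactors C_ij = (−1)^(i+j)·(3×3 minor ij) of I−A; the adjugate is their transpose:
adj(I−A) = Cᵀ =
  [ 0.56925   0.18250   0.25800   0.26275]
  [ 0.28500   0.45000   0.22600   0.27500]
  [ 0.08550   0.13500   0.34000   0.08250]
  [ 0.49925   0.35850   0.29800   0.67275]
det(I−A) = Σ_j (I−A)_1j·C_1j = (0.75)(0.56925) + (0.00)(0.28500) + (-0.35)(0.08550) + (-0.25)(0.49925) = 0.2722
(I − A)⁻¹ = adj(I−A) / det(I−A) ≈
  [   2.0913     0.6705     0.9478     0.9653]
  [   1.0470     1.6532     0.8303     1.0103]
  [   0.3141     0.4960     1.2491     0.3031]
  [   1.8341     1.3170     1.0948     2.4715]
x = (I − A)⁻¹ d = adj(I−A)·d / det(I−A), with det(I−A) = 0.2722:
  x_1 = (0.56925·540 + 0.18250·80 + 0.25800·460 + 0.26275·360) / 0.2722 = 535.265 / 0.2722 ≈ 1966.44
  x_2 = (0.28500·540 + 0.45000·80 + 0.22600·460 + 0.27500·360) / 0.2722 = 392.86 / 0.2722 ≈ 1443.28
  x_3 = (0.08550·540 + 0.13500·80 + 0.34000·460 + 0.08250·360) / 0.2722 = 243.07 / 0.2722 ≈ 892.98
  x_4 = (0.49925·540 + 0.35850·80 + 0.29800·460 + 0.67275·360) / 0.2722 = 677.545 / 0.2722 ≈ 2489.14

x_3 = 892.98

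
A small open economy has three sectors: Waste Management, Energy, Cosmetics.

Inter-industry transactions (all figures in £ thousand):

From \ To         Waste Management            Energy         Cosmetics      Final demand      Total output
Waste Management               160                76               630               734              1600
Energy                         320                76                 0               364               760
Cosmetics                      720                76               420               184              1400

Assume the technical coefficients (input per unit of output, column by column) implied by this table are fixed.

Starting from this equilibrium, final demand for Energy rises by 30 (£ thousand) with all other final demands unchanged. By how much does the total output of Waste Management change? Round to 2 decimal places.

Technical coefficients a_ij = z_ij / X_j:
  a_11 = 160/1600 = 0.10, a_21 = 320/1600 = 0.20, a_31 = 720/1600 = 0.45
  a_12 = 76/760 = 0.10, a_22 = 76/760 = 0.10, a_32 = 76/760 = 0.10
  a_13 = 630/1400 = 0.45, a_23 = 0/1400 = 0.00, a_33 = 420/1400 = 0.30
I − A =
  [   0.90    -0.10    -0.45]
  [  -0.20     0.90     0.00]
  [  -0.45    -0.10     0.70]
Cofactors of I−A, C_ij = (−1)^(i+j)·(minor ij) (rows/columns in the sector order above):
  C_11 = (0.90)(0.70) − (0.00)(-0.10) = 0.6300
  C_12 = −[(-0.20)(0.70) − (0.00)(-0.45)] = 0.1400
  C_13 = (-0.20)(-0.10) − (0.90)(-0.45) = 0.4250
  C_21 = −[(-0.10)(0.70) − (-0.45)(-0.10)] = 0.1150
  C_22 = (0.90)(0.70) − (-0.45)(-0.45) = 0.4275
  C_23 = −[(0.90)(-0.10) − (-0.10)(-0.45)] = 0.1350
  C_31 = (-0.10)(0.00) − (-0.45)(0.90) = 0.4050
  C_32 = −[(0.90)(0.00) − (-0.45)(-0.20)] = 0.0900
  C_33 = (0.90)(0.90) − (-0.10)(-0.20) = 0.7900
det(I−A) = Σ_j (I−A)_1j·C_1j = (0.90)(0.6300) + (-0.10)(0.1400) + (-0.45)(0.4250) = 0.36175
adj(I−A) = Cᵀ =
  [ 0.6300   0.1150   0.4050]
  [ 0.1400   0.4275   0.0900]
  [ 0.4250   0.1350   0.7900]
(I − A)⁻¹ = adj(I−A) / det(I−A) ≈
  [   1.7415     0.3179     1.1196]
  [   0.3870     1.1818     0.2488]
  [   1.1748     0.3732     2.1838]
Δx = (I − A)⁻¹ Δd with Δd having +30 in the Energy component and 0 elsewhere.
So Δx_1 = L_12 · (+30), where L_12 = adj(I−A)_12 / det(I−A) = 0.1150 / 0.36175.
Δx_1 = 0.1150 × (+30) / 0.36175 = 3.45 / 0.36175 ≈ 9.54.

Δx_1 = 9.54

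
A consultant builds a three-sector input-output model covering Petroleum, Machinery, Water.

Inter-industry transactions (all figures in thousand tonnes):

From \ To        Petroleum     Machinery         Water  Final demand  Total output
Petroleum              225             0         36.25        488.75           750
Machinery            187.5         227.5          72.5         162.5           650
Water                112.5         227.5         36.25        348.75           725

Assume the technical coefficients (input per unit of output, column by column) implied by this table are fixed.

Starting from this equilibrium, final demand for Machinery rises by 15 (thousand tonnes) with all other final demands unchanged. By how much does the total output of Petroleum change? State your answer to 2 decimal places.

Δx_1 = 0.66

Technical coefficients a_ij = z_ij / X_j:
  a_11 = 225/750 = 0.30, a_21 = 187.5/750 = 0.25, a_31 = 112.5/750 = 0.15
  a_12 = 0/650 = 0.00, a_22 = 227.5/650 = 0.35, a_32 = 227.5/650 = 0.35
  a_13 = 36.25/725 = 0.05, a_23 = 72.5/725 = 0.10, a_33 = 36.25/725 = 0.05
I − A =
  [   0.70     0.00    -0.05]
  [  -0.25     0.65    -0.10]
  [  -0.15    -0.35     0.95]
Cofactors of I−A, C_ij = (−1)^(i+j)·(minor ij) (rows/columns in the sector order above):
  C_11 = (0.65)(0.95) − (-0.10)(-0.35) = 0.5825
  C_12 = −[(-0.25)(0.95) − (-0.10)(-0.15)] = 0.2525
  C_13 = (-0.25)(-0.35) − (0.65)(-0.15) = 0.1850
  C_21 = −[(0.00)(0.95) − (-0.05)(-0.35)] = 0.0175
  C_22 = (0.70)(0.95) − (-0.05)(-0.15) = 0.6575
  C_23 = −[(0.70)(-0.35) − (0.00)(-0.15)] = 0.2450
  C_31 = (0.00)(-0.10) − (-0.05)(0.65) = 0.0325
  C_32 = −[(0.70)(-0.10) − (-0.05)(-0.25)] = 0.0825
  C_33 = (0.70)(0.65) − (0.00)(-0.25) = 0.4550
det(I−A) = Σ_j (I−A)_1j·C_1j = (0.70)(0.5825) + (0.00)(0.2525) + (-0.05)(0.1850) = 0.3985
adj(I−A) = Cᵀ =
  [ 0.5825   0.0175   0.0325]
  [ 0.2525   0.6575   0.0825]
  [ 0.1850   0.2450   0.4550]
(I − A)⁻¹ = adj(I−A) / det(I−A) ≈
  [   1.4617     0.0439     0.0816]
  [   0.6336     1.6499     0.2070]
  [   0.4642     0.6148     1.1418]
Δx = (I − A)⁻¹ Δd with Δd having +15 in the Machinery component and 0 elsewhere.
So Δx_1 = L_12 · (+15), where L_12 = adj(I−A)_12 / det(I−A) = 0.0175 / 0.3985.
Δx_1 = 0.0175 × (+15) / 0.3985 = 0.2625 / 0.3985 ≈ 0.66.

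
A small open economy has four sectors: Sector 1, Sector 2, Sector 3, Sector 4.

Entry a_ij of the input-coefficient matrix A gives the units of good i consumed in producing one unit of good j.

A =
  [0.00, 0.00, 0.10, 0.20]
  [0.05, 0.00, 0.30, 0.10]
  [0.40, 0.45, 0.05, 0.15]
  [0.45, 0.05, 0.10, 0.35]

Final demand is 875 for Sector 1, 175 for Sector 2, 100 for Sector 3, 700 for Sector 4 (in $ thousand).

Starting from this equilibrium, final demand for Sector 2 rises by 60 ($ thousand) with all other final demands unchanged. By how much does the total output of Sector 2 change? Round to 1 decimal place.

Δx_2 = 74.5

I − A =
  [   1.00     0.00    -0.10    -0.20]
  [  -0.05     1.00    -0.30    -0.10]
  [  -0.40    -0.45     0.95    -0.15]
  [  -0.45    -0.05    -0.10     0.65]
Compute the cofactors C_ij = (−1)^(i+j)·(3×3 minor ij) of I−A; the adjugate is their transpose:
adj(I−A) = Cᵀ =
  [ 0.503250   0.048500   0.087500   0.182500]
  [ 0.175125   0.476250   0.186750   0.170250]
  [ 0.360750   0.263500   0.554500   0.279500]
  [ 0.417375   0.110750   0.160250   0.772750]
det(I−A) = Σ_j (I−A)_1j·C_1j = (1.00)(0.503250) + (0.00)(0.175125) + (-0.10)(0.360750) + (-0.20)(0.417375) = 0.3837
(I − A)⁻¹ = adj(I−A) / det(I−A) ≈
  [   1.3116     0.1264     0.2280     0.4756]
  [   0.4564     1.2412     0.4867     0.4437]
  [   0.9402     0.6867     1.4451     0.7284]
  [   1.0878     0.2886     0.4176     2.0139]
Δx = (I − A)⁻¹ Δd with Δd having +60 in the Sector 2 component and 0 elsewhere.
So Δx_2 = L_22 · (+60), where L_22 = adj(I−A)_22 / det(I−A) = 0.476250 / 0.3837.
Δx_2 = 0.476250 × (+60) / 0.3837 = 28.575 / 0.3837 ≈ 74.5.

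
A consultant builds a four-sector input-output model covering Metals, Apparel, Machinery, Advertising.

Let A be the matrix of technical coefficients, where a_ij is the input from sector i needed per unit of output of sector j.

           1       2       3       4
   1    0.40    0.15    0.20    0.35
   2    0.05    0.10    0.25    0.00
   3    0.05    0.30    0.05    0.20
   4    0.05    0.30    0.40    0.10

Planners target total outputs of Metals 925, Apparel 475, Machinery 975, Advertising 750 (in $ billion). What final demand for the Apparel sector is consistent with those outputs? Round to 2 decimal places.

d_2 = 137.50

I − A =
  [   0.60    -0.15    -0.20    -0.35]
  [  -0.05     0.90    -0.25     0.00]
  [  -0.05    -0.30     0.95    -0.20]
  [  -0.05    -0.30    -0.40     0.90]
d = (I − A) x:
  d_1 = (+0.60)·925 + (-0.15)·475 + (-0.20)·975 + (-0.35)·750 = 26.25
  d_2 = (-0.05)·925 + (+0.90)·475 + (-0.25)·975 + (+0.00)·750 = 137.50
  d_3 = (-0.05)·925 + (-0.30)·475 + (+0.95)·975 + (-0.20)·750 = 587.50
  d_4 = (-0.05)·925 + (-0.30)·475 + (-0.40)·975 + (+0.90)·750 = 96.25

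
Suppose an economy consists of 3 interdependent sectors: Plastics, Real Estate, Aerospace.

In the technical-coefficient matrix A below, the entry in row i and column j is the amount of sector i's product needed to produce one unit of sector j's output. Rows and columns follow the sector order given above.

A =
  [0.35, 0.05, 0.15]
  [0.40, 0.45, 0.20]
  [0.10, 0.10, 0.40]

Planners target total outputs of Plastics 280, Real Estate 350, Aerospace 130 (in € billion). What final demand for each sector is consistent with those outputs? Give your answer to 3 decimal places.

d_P = 145.000, d_R = 54.500, d_A = 15.000

I − A =
  [   0.65    -0.05    -0.15]
  [  -0.40     0.55    -0.20]
  [  -0.10    -0.10     0.60]
d = (I − A) x:
  d_P = (+0.65)·280 + (-0.05)·350 + (-0.15)·130 = 145.000
  d_R = (-0.40)·280 + (+0.55)·350 + (-0.20)·130 = 54.500
  d_A = (-0.10)·280 + (-0.10)·350 + (+0.60)·130 = 15.000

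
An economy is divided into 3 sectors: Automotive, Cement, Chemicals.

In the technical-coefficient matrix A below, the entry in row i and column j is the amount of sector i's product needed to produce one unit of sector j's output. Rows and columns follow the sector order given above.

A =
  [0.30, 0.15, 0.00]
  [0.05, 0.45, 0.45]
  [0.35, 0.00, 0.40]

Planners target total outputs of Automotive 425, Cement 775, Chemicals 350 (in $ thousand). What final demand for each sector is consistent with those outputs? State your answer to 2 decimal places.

d_1 = 181.25, d_2 = 247.50, d_3 = 61.25

I − A =
  [   0.70    -0.15     0.00]
  [  -0.05     0.55    -0.45]
  [  -0.35     0.00     0.60]
d = (I − A) x:
  d_1 = (+0.70)·425 + (-0.15)·775 + (+0.00)·350 = 181.25
  d_2 = (-0.05)·425 + (+0.55)·775 + (-0.45)·350 = 247.50
  d_3 = (-0.35)·425 + (+0.00)·775 + (+0.60)·350 = 61.25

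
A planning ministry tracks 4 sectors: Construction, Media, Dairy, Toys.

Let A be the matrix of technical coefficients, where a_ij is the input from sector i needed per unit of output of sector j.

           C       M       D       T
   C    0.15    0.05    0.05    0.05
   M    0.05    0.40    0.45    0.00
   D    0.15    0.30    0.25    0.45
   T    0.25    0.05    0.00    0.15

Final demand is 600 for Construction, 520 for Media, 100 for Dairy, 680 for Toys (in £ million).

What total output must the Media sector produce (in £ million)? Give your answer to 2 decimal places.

I − A =
  [   0.85    -0.05    -0.05    -0.05]
  [  -0.05     0.60    -0.45     0.00]
  [  -0.15    -0.30     0.75    -0.45]
  [  -0.25    -0.05     0.00     0.85]
Compute the cofactors C_ij = (−1)^(i+j)·(3×3 minor ij) of I−A; the adjugate is their transpose:
adj(I−A) = Cᵀ =
  [ 0.257625   0.047625   0.045750   0.039375]
  [ 0.139875   0.520500   0.321625   0.178500]
  [ 0.157875   0.244500   0.423750   0.233625]
  [ 0.084000   0.044625   0.032375   0.257250]
det(I−A) = Σ_j (I−A)_1j·C_1j = (0.85)(0.257625) + (-0.05)(0.139875) + (-0.05)(0.157875) + (-0.05)(0.084000) = 0.19989375
(I − A)⁻¹ = adj(I−A) / det(I−A) ≈
  [   1.2888     0.2383     0.2289     0.1970]
  [   0.6997     2.6039     1.6090     0.8930]
  [   0.7898     1.2231     2.1199     1.1687]
  [   0.4202     0.2232     0.1620     1.2869]
x = (I − A)⁻¹ d = adj(I−A)·d / det(I−A), with det(I−A) = 0.19989375:
  x_C = (0.257625·600 + 0.047625·520 + 0.045750·100 + 0.039375·680) / 0.19989375 = 210.69 / 0.19989375 ≈ 1054.01
  x_M = (0.139875·600 + 0.520500·520 + 0.321625·100 + 0.178500·680) / 0.19989375 = 508.1275 / 0.19989375 ≈ 2541.99
  x_D = (0.157875·600 + 0.244500·520 + 0.423750·100 + 0.233625·680) / 0.19989375 = 423.105 / 0.19989375 ≈ 2116.65
  x_T = (0.084000·600 + 0.044625·520 + 0.032375·100 + 0.257250·680) / 0.19989375 = 251.7725 / 0.19989375 ≈ 1259.53

x_M = 2541.99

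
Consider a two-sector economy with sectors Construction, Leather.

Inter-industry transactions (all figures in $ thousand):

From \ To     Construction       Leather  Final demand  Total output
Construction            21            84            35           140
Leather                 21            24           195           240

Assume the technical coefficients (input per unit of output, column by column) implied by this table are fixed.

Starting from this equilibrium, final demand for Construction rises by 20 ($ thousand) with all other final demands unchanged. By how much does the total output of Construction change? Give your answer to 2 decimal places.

Δx_1 = 25.26

Technical coefficients a_ij = z_ij / X_j:
  a_11 = 21/140 = 0.15, a_21 = 21/140 = 0.15
  a_12 = 84/240 = 0.35, a_22 = 24/240 = 0.10
I − A =
  [   0.85    -0.35]
  [  -0.15     0.90]
det(I−A) = (0.85)(0.90) − (-0.35)(-0.15) = 0.7125
adj(I−A) = [[0.90, 0.35], [0.15, 0.85]]
(I − A)⁻¹ = adj(I−A) / det(I−A) ≈
  [   1.2632     0.4912]
  [   0.2105     1.1930]
Δx = (I − A)⁻¹ Δd with Δd having +20 in the Construction component and 0 elsewhere.
So Δx_1 = L_11 · (+20), where L_11 = adj(I−A)_11 / det(I−A) = 0.90 / 0.7125.
Δx_1 = 0.90 × (+20) / 0.7125 = 18.00 / 0.7125 ≈ 25.26.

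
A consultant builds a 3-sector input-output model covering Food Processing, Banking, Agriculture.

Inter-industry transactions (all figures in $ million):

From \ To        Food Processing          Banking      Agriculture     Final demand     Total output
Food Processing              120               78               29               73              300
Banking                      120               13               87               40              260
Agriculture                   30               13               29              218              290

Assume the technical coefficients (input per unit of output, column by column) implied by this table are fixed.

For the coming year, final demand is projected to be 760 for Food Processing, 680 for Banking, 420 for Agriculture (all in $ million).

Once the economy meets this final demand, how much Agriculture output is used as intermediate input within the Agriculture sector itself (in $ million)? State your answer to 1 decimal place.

z_AA = 84.5

Technical coefficients a_ij = z_ij / X_j:
  a_FF = 120/300 = 0.40, a_BF = 120/300 = 0.40, a_AF = 30/300 = 0.10
  a_FB = 78/260 = 0.30, a_BB = 13/260 = 0.05, a_AB = 13/260 = 0.05
  a_FA = 29/290 = 0.10, a_BA = 87/290 = 0.30, a_AA = 29/290 = 0.10
I − A =
  [   0.60    -0.30    -0.10]
  [  -0.40     0.95    -0.30]
  [  -0.10    -0.05     0.90]
Cofactors of I−A, C_ij = (−1)^(i+j)·(minor ij) (rows/columns in the sector order above):
  C_11 = (0.95)(0.90) − (-0.30)(-0.05) = 0.8400
  C_12 = −[(-0.40)(0.90) − (-0.30)(-0.10)] = 0.3900
  C_13 = (-0.40)(-0.05) − (0.95)(-0.10) = 0.1150
  C_21 = −[(-0.30)(0.90) − (-0.10)(-0.05)] = 0.2750
  C_22 = (0.60)(0.90) − (-0.10)(-0.10) = 0.5300
  C_23 = −[(0.60)(-0.05) − (-0.30)(-0.10)] = 0.0600
  C_31 = (-0.30)(-0.30) − (-0.10)(0.95) = 0.1850
  C_32 = −[(0.60)(-0.30) − (-0.10)(-0.40)] = 0.2200
  C_33 = (0.60)(0.95) − (-0.30)(-0.40) = 0.4500
det(I−A) = Σ_j (I−A)_1j·C_1j = (0.60)(0.8400) + (-0.30)(0.3900) + (-0.10)(0.1150) = 0.3755
adj(I−A) = Cᵀ =
  [ 0.8400   0.2750   0.1850]
  [ 0.3900   0.5300   0.2200]
  [ 0.1150   0.0600   0.4500]
(I − A)⁻¹ = adj(I−A) / det(I−A) ≈
  [   2.2370     0.7324     0.4927]
  [   1.0386     1.4115     0.5859]
  [   0.3063     0.1598     1.1984]
First solve x = (I − A)⁻¹ d = adj(I−A)·d / det(I−A); in particular x_A = (0.1150·760 + 0.0600·680 + 0.4500·420) / 0.3755 = 317.20 / 0.3755 ≈ 844.740.
Intermediate flow from A to A: z_AA = a_AA · x_A = 0.10 × 317.20 / 0.3755 = 31.72 / 0.3755 ≈ 84.5.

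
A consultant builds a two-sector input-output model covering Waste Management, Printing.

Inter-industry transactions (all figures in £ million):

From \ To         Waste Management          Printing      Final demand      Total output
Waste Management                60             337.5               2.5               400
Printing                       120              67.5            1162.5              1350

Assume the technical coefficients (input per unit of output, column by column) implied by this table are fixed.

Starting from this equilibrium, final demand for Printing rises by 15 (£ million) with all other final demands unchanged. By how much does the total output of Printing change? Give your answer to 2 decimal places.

Δx_2 = 17.41

Technical coefficients a_ij = z_ij / X_j:
  a_11 = 60/400 = 0.15, a_21 = 120/400 = 0.30
  a_12 = 337.5/1350 = 0.25, a_22 = 67.5/1350 = 0.05
I − A =
  [   0.85    -0.25]
  [  -0.30     0.95]
det(I−A) = (0.85)(0.95) − (-0.25)(-0.30) = 0.7325
adj(I−A) = [[0.95, 0.25], [0.30, 0.85]]
(I − A)⁻¹ = adj(I−A) / det(I−A) ≈
  [   1.2969     0.3413]
  [   0.4096     1.1604]
Δx = (I − A)⁻¹ Δd with Δd having +15 in the Printing component and 0 elsewhere.
So Δx_2 = L_22 · (+15), where L_22 = adj(I−A)_22 / det(I−A) = 0.85 / 0.7325.
Δx_2 = 0.85 × (+15) / 0.7325 = 12.75 / 0.7325 ≈ 17.41.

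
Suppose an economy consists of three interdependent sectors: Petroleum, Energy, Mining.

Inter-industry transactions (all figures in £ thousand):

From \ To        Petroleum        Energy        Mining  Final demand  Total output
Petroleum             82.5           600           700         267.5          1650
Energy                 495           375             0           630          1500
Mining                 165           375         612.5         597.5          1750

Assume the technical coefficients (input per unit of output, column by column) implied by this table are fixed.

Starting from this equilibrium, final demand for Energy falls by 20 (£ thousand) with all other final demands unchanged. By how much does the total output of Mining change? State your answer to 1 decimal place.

Δx_M = -17.1

Technical coefficients a_ij = z_ij / X_j:
  a_PP = 82.5/1650 = 0.05, a_EP = 495/1650 = 0.30, a_MP = 165/1650 = 0.10
  a_PE = 600/1500 = 0.40, a_EE = 375/1500 = 0.25, a_ME = 375/1500 = 0.25
  a_PM = 700/1750 = 0.40, a_EM = 0/1750 = 0.00, a_MM = 612.5/1750 = 0.35
I − A =
  [   0.95    -0.40    -0.40]
  [  -0.30     0.75     0.00]
  [  -0.10    -0.25     0.65]
Cofactors of I−A, C_ij = (−1)^(i+j)·(minor ij) (rows/columns in the sector order above):
  C_11 = (0.75)(0.65) − (0.00)(-0.25) = 0.4875
  C_12 = −[(-0.30)(0.65) − (0.00)(-0.10)] = 0.1950
  C_13 = (-0.30)(-0.25) − (0.75)(-0.10) = 0.1500
  C_21 = −[(-0.40)(0.65) − (-0.40)(-0.25)] = 0.3600
  C_22 = (0.95)(0.65) − (-0.40)(-0.10) = 0.5775
  C_23 = −[(0.95)(-0.25) − (-0.40)(-0.10)] = 0.2775
  C_31 = (-0.40)(0.00) − (-0.40)(0.75) = 0.3000
  C_32 = −[(0.95)(0.00) − (-0.40)(-0.30)] = 0.1200
  C_33 = (0.95)(0.75) − (-0.40)(-0.30) = 0.5925
det(I−A) = Σ_j (I−A)_1j·C_1j = (0.95)(0.4875) + (-0.40)(0.1950) + (-0.40)(0.1500) = 0.325125
adj(I−A) = Cᵀ =
  [ 0.4875   0.3600   0.3000]
  [ 0.1950   0.5775   0.1200]
  [ 0.1500   0.2775   0.5925]
(I − A)⁻¹ = adj(I−A) / det(I−A) ≈
  [   1.4994     1.1073     0.9227]
  [   0.5998     1.7762     0.3691]
  [   0.4614     0.8535     1.8224]
Δx = (I − A)⁻¹ Δd with Δd having -20 in the Energy component and 0 elsewhere.
So Δx_M = L_ME · (-20), where L_ME = adj(I−A)_ME / det(I−A) = 0.2775 / 0.325125.
Δx_M = 0.2775 × (-20) / 0.325125 = -5.55 / 0.325125 ≈ -17.1.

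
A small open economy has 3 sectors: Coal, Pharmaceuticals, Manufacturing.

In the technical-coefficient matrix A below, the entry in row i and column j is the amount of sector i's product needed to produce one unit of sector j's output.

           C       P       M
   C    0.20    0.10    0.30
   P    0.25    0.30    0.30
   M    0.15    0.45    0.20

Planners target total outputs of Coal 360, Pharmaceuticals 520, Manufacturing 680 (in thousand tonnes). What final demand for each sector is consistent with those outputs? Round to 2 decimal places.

I − A =
  [   0.80    -0.10    -0.30]
  [  -0.25     0.70    -0.30]
  [  -0.15    -0.45     0.80]
d = (I − A) x:
  d_C = (+0.80)·360 + (-0.10)·520 + (-0.30)·680 = 32.00
  d_P = (-0.25)·360 + (+0.70)·520 + (-0.30)·680 = 70.00
  d_M = (-0.15)·360 + (-0.45)·520 + (+0.80)·680 = 256.00

d_C = 32.00, d_P = 70.00, d_M = 256.00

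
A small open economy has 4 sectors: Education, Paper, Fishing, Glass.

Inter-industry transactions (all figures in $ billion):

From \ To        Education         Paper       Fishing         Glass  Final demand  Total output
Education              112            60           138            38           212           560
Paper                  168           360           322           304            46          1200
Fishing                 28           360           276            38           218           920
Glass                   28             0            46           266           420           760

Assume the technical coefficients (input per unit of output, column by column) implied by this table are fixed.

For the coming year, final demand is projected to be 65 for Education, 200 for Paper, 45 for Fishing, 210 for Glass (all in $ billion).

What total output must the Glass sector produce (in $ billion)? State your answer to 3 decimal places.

Technical coefficients a_ij = z_ij / X_j:
  a_EE = 112/560 = 0.20, a_PE = 168/560 = 0.30, a_FE = 28/560 = 0.05, a_GE = 28/560 = 0.05
  a_EP = 60/1200 = 0.05, a_PP = 360/1200 = 0.30, a_FP = 360/1200 = 0.30, a_GP = 0/1200 = 0.00
  a_EF = 138/920 = 0.15, a_PF = 322/920 = 0.35, a_FF = 276/920 = 0.30, a_GF = 46/920 = 0.05
  a_EG = 38/760 = 0.05, a_PG = 304/760 = 0.40, a_FG = 38/760 = 0.05, a_GG = 266/760 = 0.35
I − A =
  [   0.80    -0.05    -0.15    -0.05]
  [  -0.30     0.70    -0.35    -0.40]
  [  -0.05    -0.30     0.70    -0.05]
  [  -0.05     0.00    -0.05     0.65]
Compute the cofactors C_ij = (−1)^(i+j)·(3×3 minor ij) of I−A; the adjugate is their transpose:
adj(I−A) = Cᵀ =
  [ 0.242500   0.052625   0.082375   0.057375]
  [ 0.163000   0.354875   0.230125   0.248625]
  [ 0.089000   0.157000   0.351500   0.130500]
  [ 0.025500   0.016125   0.033375   0.277875]
det(I−A) = Σ_j (I−A)_1j·C_1j = (0.80)(0.242500) + (-0.05)(0.163000) + (-0.15)(0.089000) + (-0.05)(0.025500) = 0.171225
(I − A)⁻¹ = adj(I−A) / det(I−A) ≈
  [   1.4163     0.3073     0.4811     0.3351]
  [   0.9520     2.0726     1.3440     1.4520]
  [   0.5198     0.9169     2.0529     0.7622]
  [   0.1489     0.0942     0.1949     1.6229]
x = (I − A)⁻¹ d = adj(I−A)·d / det(I−A), with det(I−A) = 0.171225:
  x_E = (0.242500·65 + 0.052625·200 + 0.082375·45 + 0.057375·210) / 0.171225 = 42.043125 / 0.171225 ≈ 245.543
  x_P = (0.163000·65 + 0.354875·200 + 0.230125·45 + 0.248625·210) / 0.171225 = 144.136875 / 0.171225 ≈ 841.798
  x_F = (0.089000·65 + 0.157000·200 + 0.351500·45 + 0.130500·210) / 0.171225 = 80.4075 / 0.171225 ≈ 469.601
  x_G = (0.025500·65 + 0.016125·200 + 0.033375·45 + 0.277875·210) / 0.171225 = 64.738125 / 0.171225 ≈ 378.088

x_G = 378.088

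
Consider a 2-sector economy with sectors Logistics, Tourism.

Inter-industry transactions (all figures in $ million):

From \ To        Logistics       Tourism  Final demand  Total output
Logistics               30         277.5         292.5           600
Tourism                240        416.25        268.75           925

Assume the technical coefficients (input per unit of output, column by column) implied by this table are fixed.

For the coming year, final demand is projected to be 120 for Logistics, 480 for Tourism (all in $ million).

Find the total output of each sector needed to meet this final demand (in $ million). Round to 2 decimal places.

Technical coefficients a_ij = z_ij / X_j:
  a_11 = 30/600 = 0.05, a_21 = 240/600 = 0.40
  a_12 = 277.5/925 = 0.30, a_22 = 416.25/925 = 0.45
I − A =
  [   0.95    -0.30]
  [  -0.40     0.55]
det(I−A) = (0.95)(0.55) − (-0.30)(-0.40) = 0.4025
adj(I−A) = [[0.55, 0.30], [0.40, 0.95]]
(I − A)⁻¹ = adj(I−A) / det(I−A) ≈
  [   1.3665     0.7453]
  [   0.9938     2.3602]
x = (I − A)⁻¹ d = adj(I−A)·d / det(I−A), with det(I−A) = 0.4025:
  x_1 = (0.55·120 + 0.30·480) / 0.4025 = 210.00 / 0.4025 ≈ 521.74
  x_2 = (0.40·120 + 0.95·480) / 0.4025 = 504.00 / 0.4025 ≈ 1252.17

x_1 = 521.74, x_2 = 1252.17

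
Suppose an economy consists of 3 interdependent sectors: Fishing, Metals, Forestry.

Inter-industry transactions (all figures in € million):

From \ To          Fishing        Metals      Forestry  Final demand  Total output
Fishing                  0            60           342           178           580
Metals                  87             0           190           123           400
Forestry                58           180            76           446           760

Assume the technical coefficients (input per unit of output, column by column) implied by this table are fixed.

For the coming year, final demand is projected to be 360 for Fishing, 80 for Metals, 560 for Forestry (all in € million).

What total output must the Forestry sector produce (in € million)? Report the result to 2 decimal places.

Technical coefficients a_ij = z_ij / X_j:
  a_11 = 0/580 = 0.00, a_21 = 87/580 = 0.15, a_31 = 58/580 = 0.10
  a_12 = 60/400 = 0.15, a_22 = 0/400 = 0.00, a_32 = 180/400 = 0.45
  a_13 = 342/760 = 0.45, a_23 = 190/760 = 0.25, a_33 = 76/760 = 0.10
I − A =
  [   1.00    -0.15    -0.45]
  [  -0.15     1.00    -0.25]
  [  -0.10    -0.45     0.90]
Cofactors of I−A, C_ij = (−1)^(i+j)·(minor ij) (rows/columns in the sector order above):
  C_11 = (1.00)(0.90) − (-0.25)(-0.45) = 0.7875
  C_12 = −[(-0.15)(0.90) − (-0.25)(-0.10)] = 0.1600
  C_13 = (-0.15)(-0.45) − (1.00)(-0.10) = 0.1675
  C_21 = −[(-0.15)(0.90) − (-0.45)(-0.45)] = 0.3375
  C_22 = (1.00)(0.90) − (-0.45)(-0.10) = 0.8550
  C_23 = −[(1.00)(-0.45) − (-0.15)(-0.10)] = 0.4650
  C_31 = (-0.15)(-0.25) − (-0.45)(1.00) = 0.4875
  C_32 = −[(1.00)(-0.25) − (-0.45)(-0.15)] = 0.3175
  C_33 = (1.00)(1.00) − (-0.15)(-0.15) = 0.9775
det(I−A) = Σ_j (I−A)_1j·C_1j = (1.00)(0.7875) + (-0.15)(0.1600) + (-0.45)(0.1675) = 0.688125
adj(I−A) = Cᵀ =
  [ 0.7875   0.3375   0.4875]
  [ 0.1600   0.8550   0.3175]
  [ 0.1675   0.4650   0.9775]
(I − A)⁻¹ = adj(I−A) / det(I−A) ≈
  [   1.1444     0.4905     0.7084]
  [   0.2325     1.2425     0.4614]
  [   0.2434     0.6757     1.4205]
x = (I − A)⁻¹ d = adj(I−A)·d / det(I−A), with det(I−A) = 0.688125:
  x_1 = (0.7875·360 + 0.3375·80 + 0.4875·560) / 0.688125 = 583.50 / 0.688125 ≈ 847.96
  x_2 = (0.1600·360 + 0.8550·80 + 0.3175·560) / 0.688125 = 303.80 / 0.688125 ≈ 441.49
  x_3 = (0.1675·360 + 0.4650·80 + 0.9775·560) / 0.688125 = 644.90 / 0.688125 ≈ 937.18

x_3 = 937.18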